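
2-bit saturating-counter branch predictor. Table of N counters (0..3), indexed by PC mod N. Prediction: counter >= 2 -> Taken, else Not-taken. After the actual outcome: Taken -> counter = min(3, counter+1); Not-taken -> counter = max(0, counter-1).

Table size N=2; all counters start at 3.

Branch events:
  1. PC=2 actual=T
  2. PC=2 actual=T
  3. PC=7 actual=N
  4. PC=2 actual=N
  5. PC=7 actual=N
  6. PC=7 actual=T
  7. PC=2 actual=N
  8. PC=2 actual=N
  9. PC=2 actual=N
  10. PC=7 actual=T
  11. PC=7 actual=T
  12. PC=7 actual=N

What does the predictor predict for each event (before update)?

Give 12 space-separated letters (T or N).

Ev 1: PC=2 idx=0 pred=T actual=T -> ctr[0]=3
Ev 2: PC=2 idx=0 pred=T actual=T -> ctr[0]=3
Ev 3: PC=7 idx=1 pred=T actual=N -> ctr[1]=2
Ev 4: PC=2 idx=0 pred=T actual=N -> ctr[0]=2
Ev 5: PC=7 idx=1 pred=T actual=N -> ctr[1]=1
Ev 6: PC=7 idx=1 pred=N actual=T -> ctr[1]=2
Ev 7: PC=2 idx=0 pred=T actual=N -> ctr[0]=1
Ev 8: PC=2 idx=0 pred=N actual=N -> ctr[0]=0
Ev 9: PC=2 idx=0 pred=N actual=N -> ctr[0]=0
Ev 10: PC=7 idx=1 pred=T actual=T -> ctr[1]=3
Ev 11: PC=7 idx=1 pred=T actual=T -> ctr[1]=3
Ev 12: PC=7 idx=1 pred=T actual=N -> ctr[1]=2

Answer: T T T T T N T N N T T T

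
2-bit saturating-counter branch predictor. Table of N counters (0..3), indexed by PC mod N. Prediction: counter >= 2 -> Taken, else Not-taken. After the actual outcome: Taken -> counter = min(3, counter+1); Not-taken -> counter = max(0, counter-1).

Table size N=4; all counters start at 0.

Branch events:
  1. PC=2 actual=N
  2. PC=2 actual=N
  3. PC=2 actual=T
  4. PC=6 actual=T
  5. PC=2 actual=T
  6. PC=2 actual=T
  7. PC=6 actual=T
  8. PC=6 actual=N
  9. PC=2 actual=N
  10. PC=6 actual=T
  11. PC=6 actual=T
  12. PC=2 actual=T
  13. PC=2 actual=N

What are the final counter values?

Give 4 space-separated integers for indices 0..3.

Answer: 0 0 2 0

Derivation:
Ev 1: PC=2 idx=2 pred=N actual=N -> ctr[2]=0
Ev 2: PC=2 idx=2 pred=N actual=N -> ctr[2]=0
Ev 3: PC=2 idx=2 pred=N actual=T -> ctr[2]=1
Ev 4: PC=6 idx=2 pred=N actual=T -> ctr[2]=2
Ev 5: PC=2 idx=2 pred=T actual=T -> ctr[2]=3
Ev 6: PC=2 idx=2 pred=T actual=T -> ctr[2]=3
Ev 7: PC=6 idx=2 pred=T actual=T -> ctr[2]=3
Ev 8: PC=6 idx=2 pred=T actual=N -> ctr[2]=2
Ev 9: PC=2 idx=2 pred=T actual=N -> ctr[2]=1
Ev 10: PC=6 idx=2 pred=N actual=T -> ctr[2]=2
Ev 11: PC=6 idx=2 pred=T actual=T -> ctr[2]=3
Ev 12: PC=2 idx=2 pred=T actual=T -> ctr[2]=3
Ev 13: PC=2 idx=2 pred=T actual=N -> ctr[2]=2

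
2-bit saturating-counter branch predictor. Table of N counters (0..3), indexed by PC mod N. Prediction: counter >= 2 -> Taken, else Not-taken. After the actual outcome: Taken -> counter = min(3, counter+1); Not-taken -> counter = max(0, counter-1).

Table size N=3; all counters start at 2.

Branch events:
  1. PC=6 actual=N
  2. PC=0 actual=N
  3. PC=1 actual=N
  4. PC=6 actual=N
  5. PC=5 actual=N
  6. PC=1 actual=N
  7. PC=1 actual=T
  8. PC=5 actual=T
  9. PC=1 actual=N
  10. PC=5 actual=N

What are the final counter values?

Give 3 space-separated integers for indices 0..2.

Answer: 0 0 1

Derivation:
Ev 1: PC=6 idx=0 pred=T actual=N -> ctr[0]=1
Ev 2: PC=0 idx=0 pred=N actual=N -> ctr[0]=0
Ev 3: PC=1 idx=1 pred=T actual=N -> ctr[1]=1
Ev 4: PC=6 idx=0 pred=N actual=N -> ctr[0]=0
Ev 5: PC=5 idx=2 pred=T actual=N -> ctr[2]=1
Ev 6: PC=1 idx=1 pred=N actual=N -> ctr[1]=0
Ev 7: PC=1 idx=1 pred=N actual=T -> ctr[1]=1
Ev 8: PC=5 idx=2 pred=N actual=T -> ctr[2]=2
Ev 9: PC=1 idx=1 pred=N actual=N -> ctr[1]=0
Ev 10: PC=5 idx=2 pred=T actual=N -> ctr[2]=1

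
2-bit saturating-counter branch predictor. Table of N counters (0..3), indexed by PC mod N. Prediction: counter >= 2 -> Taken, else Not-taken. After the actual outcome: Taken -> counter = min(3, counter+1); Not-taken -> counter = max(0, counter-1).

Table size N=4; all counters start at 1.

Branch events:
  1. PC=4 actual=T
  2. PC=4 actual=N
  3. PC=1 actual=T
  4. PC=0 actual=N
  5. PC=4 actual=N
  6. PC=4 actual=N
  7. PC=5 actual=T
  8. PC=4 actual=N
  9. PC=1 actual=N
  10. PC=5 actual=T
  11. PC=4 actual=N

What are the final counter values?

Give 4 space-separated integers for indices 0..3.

Answer: 0 3 1 1

Derivation:
Ev 1: PC=4 idx=0 pred=N actual=T -> ctr[0]=2
Ev 2: PC=4 idx=0 pred=T actual=N -> ctr[0]=1
Ev 3: PC=1 idx=1 pred=N actual=T -> ctr[1]=2
Ev 4: PC=0 idx=0 pred=N actual=N -> ctr[0]=0
Ev 5: PC=4 idx=0 pred=N actual=N -> ctr[0]=0
Ev 6: PC=4 idx=0 pred=N actual=N -> ctr[0]=0
Ev 7: PC=5 idx=1 pred=T actual=T -> ctr[1]=3
Ev 8: PC=4 idx=0 pred=N actual=N -> ctr[0]=0
Ev 9: PC=1 idx=1 pred=T actual=N -> ctr[1]=2
Ev 10: PC=5 idx=1 pred=T actual=T -> ctr[1]=3
Ev 11: PC=4 idx=0 pred=N actual=N -> ctr[0]=0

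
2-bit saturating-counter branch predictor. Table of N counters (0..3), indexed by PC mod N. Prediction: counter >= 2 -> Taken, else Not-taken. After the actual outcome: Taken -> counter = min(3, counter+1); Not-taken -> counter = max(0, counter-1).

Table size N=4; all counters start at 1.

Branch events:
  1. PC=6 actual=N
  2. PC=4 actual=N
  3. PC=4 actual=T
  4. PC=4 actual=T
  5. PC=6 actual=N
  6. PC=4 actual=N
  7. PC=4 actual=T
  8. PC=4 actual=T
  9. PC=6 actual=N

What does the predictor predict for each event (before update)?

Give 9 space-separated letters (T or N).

Answer: N N N N N T N T N

Derivation:
Ev 1: PC=6 idx=2 pred=N actual=N -> ctr[2]=0
Ev 2: PC=4 idx=0 pred=N actual=N -> ctr[0]=0
Ev 3: PC=4 idx=0 pred=N actual=T -> ctr[0]=1
Ev 4: PC=4 idx=0 pred=N actual=T -> ctr[0]=2
Ev 5: PC=6 idx=2 pred=N actual=N -> ctr[2]=0
Ev 6: PC=4 idx=0 pred=T actual=N -> ctr[0]=1
Ev 7: PC=4 idx=0 pred=N actual=T -> ctr[0]=2
Ev 8: PC=4 idx=0 pred=T actual=T -> ctr[0]=3
Ev 9: PC=6 idx=2 pred=N actual=N -> ctr[2]=0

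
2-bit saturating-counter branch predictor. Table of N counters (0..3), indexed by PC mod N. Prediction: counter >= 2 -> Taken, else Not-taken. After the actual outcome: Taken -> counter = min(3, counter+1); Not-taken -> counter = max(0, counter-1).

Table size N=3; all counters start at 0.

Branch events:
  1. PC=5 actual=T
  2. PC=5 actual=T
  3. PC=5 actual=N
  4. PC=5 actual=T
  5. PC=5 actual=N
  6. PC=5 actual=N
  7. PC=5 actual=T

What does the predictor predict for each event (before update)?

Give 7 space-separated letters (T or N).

Ev 1: PC=5 idx=2 pred=N actual=T -> ctr[2]=1
Ev 2: PC=5 idx=2 pred=N actual=T -> ctr[2]=2
Ev 3: PC=5 idx=2 pred=T actual=N -> ctr[2]=1
Ev 4: PC=5 idx=2 pred=N actual=T -> ctr[2]=2
Ev 5: PC=5 idx=2 pred=T actual=N -> ctr[2]=1
Ev 6: PC=5 idx=2 pred=N actual=N -> ctr[2]=0
Ev 7: PC=5 idx=2 pred=N actual=T -> ctr[2]=1

Answer: N N T N T N N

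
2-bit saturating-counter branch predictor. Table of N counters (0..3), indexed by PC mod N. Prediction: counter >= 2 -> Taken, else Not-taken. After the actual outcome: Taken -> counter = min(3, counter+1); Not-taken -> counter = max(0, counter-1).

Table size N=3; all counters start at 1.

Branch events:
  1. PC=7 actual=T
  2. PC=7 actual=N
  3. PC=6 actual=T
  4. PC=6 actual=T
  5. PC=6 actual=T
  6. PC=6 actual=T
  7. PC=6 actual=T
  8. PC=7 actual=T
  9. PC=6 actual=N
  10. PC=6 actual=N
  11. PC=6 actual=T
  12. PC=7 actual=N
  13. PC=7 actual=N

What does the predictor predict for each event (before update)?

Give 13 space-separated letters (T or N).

Answer: N T N T T T T N T T N T N

Derivation:
Ev 1: PC=7 idx=1 pred=N actual=T -> ctr[1]=2
Ev 2: PC=7 idx=1 pred=T actual=N -> ctr[1]=1
Ev 3: PC=6 idx=0 pred=N actual=T -> ctr[0]=2
Ev 4: PC=6 idx=0 pred=T actual=T -> ctr[0]=3
Ev 5: PC=6 idx=0 pred=T actual=T -> ctr[0]=3
Ev 6: PC=6 idx=0 pred=T actual=T -> ctr[0]=3
Ev 7: PC=6 idx=0 pred=T actual=T -> ctr[0]=3
Ev 8: PC=7 idx=1 pred=N actual=T -> ctr[1]=2
Ev 9: PC=6 idx=0 pred=T actual=N -> ctr[0]=2
Ev 10: PC=6 idx=0 pred=T actual=N -> ctr[0]=1
Ev 11: PC=6 idx=0 pred=N actual=T -> ctr[0]=2
Ev 12: PC=7 idx=1 pred=T actual=N -> ctr[1]=1
Ev 13: PC=7 idx=1 pred=N actual=N -> ctr[1]=0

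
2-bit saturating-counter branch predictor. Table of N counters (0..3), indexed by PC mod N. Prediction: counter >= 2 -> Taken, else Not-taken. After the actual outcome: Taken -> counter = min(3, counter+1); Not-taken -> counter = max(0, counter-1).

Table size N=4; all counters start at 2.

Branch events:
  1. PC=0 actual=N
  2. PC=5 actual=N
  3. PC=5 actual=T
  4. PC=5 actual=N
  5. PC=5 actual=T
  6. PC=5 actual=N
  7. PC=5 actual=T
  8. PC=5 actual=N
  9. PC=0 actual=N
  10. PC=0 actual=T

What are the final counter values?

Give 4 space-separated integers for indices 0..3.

Answer: 1 1 2 2

Derivation:
Ev 1: PC=0 idx=0 pred=T actual=N -> ctr[0]=1
Ev 2: PC=5 idx=1 pred=T actual=N -> ctr[1]=1
Ev 3: PC=5 idx=1 pred=N actual=T -> ctr[1]=2
Ev 4: PC=5 idx=1 pred=T actual=N -> ctr[1]=1
Ev 5: PC=5 idx=1 pred=N actual=T -> ctr[1]=2
Ev 6: PC=5 idx=1 pred=T actual=N -> ctr[1]=1
Ev 7: PC=5 idx=1 pred=N actual=T -> ctr[1]=2
Ev 8: PC=5 idx=1 pred=T actual=N -> ctr[1]=1
Ev 9: PC=0 idx=0 pred=N actual=N -> ctr[0]=0
Ev 10: PC=0 idx=0 pred=N actual=T -> ctr[0]=1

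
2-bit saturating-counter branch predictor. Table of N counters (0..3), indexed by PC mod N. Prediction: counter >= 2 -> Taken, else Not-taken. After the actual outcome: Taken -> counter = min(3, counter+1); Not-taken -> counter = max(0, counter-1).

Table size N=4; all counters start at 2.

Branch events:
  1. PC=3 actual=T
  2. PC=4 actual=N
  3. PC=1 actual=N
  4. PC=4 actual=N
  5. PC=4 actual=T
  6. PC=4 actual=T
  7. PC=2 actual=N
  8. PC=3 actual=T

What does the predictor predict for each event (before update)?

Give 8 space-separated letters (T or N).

Ev 1: PC=3 idx=3 pred=T actual=T -> ctr[3]=3
Ev 2: PC=4 idx=0 pred=T actual=N -> ctr[0]=1
Ev 3: PC=1 idx=1 pred=T actual=N -> ctr[1]=1
Ev 4: PC=4 idx=0 pred=N actual=N -> ctr[0]=0
Ev 5: PC=4 idx=0 pred=N actual=T -> ctr[0]=1
Ev 6: PC=4 idx=0 pred=N actual=T -> ctr[0]=2
Ev 7: PC=2 idx=2 pred=T actual=N -> ctr[2]=1
Ev 8: PC=3 idx=3 pred=T actual=T -> ctr[3]=3

Answer: T T T N N N T T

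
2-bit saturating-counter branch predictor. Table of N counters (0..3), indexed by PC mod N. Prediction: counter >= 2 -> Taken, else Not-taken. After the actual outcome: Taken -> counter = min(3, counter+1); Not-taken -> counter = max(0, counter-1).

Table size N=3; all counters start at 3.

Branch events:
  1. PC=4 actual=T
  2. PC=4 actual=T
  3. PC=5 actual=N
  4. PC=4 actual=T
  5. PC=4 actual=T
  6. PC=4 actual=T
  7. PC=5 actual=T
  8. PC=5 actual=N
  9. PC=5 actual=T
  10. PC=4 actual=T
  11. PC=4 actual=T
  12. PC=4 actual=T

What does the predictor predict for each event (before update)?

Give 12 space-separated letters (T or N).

Ev 1: PC=4 idx=1 pred=T actual=T -> ctr[1]=3
Ev 2: PC=4 idx=1 pred=T actual=T -> ctr[1]=3
Ev 3: PC=5 idx=2 pred=T actual=N -> ctr[2]=2
Ev 4: PC=4 idx=1 pred=T actual=T -> ctr[1]=3
Ev 5: PC=4 idx=1 pred=T actual=T -> ctr[1]=3
Ev 6: PC=4 idx=1 pred=T actual=T -> ctr[1]=3
Ev 7: PC=5 idx=2 pred=T actual=T -> ctr[2]=3
Ev 8: PC=5 idx=2 pred=T actual=N -> ctr[2]=2
Ev 9: PC=5 idx=2 pred=T actual=T -> ctr[2]=3
Ev 10: PC=4 idx=1 pred=T actual=T -> ctr[1]=3
Ev 11: PC=4 idx=1 pred=T actual=T -> ctr[1]=3
Ev 12: PC=4 idx=1 pred=T actual=T -> ctr[1]=3

Answer: T T T T T T T T T T T T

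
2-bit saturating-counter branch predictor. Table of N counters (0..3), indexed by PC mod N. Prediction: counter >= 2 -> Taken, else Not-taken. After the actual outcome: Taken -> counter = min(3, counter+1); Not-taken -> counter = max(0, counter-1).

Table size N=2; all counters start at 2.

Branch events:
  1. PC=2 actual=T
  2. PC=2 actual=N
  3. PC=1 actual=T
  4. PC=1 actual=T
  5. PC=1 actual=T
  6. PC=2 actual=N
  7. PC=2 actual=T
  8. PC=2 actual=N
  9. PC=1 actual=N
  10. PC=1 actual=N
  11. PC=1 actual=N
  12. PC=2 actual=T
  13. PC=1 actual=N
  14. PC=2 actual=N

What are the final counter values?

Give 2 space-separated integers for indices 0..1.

Ev 1: PC=2 idx=0 pred=T actual=T -> ctr[0]=3
Ev 2: PC=2 idx=0 pred=T actual=N -> ctr[0]=2
Ev 3: PC=1 idx=1 pred=T actual=T -> ctr[1]=3
Ev 4: PC=1 idx=1 pred=T actual=T -> ctr[1]=3
Ev 5: PC=1 idx=1 pred=T actual=T -> ctr[1]=3
Ev 6: PC=2 idx=0 pred=T actual=N -> ctr[0]=1
Ev 7: PC=2 idx=0 pred=N actual=T -> ctr[0]=2
Ev 8: PC=2 idx=0 pred=T actual=N -> ctr[0]=1
Ev 9: PC=1 idx=1 pred=T actual=N -> ctr[1]=2
Ev 10: PC=1 idx=1 pred=T actual=N -> ctr[1]=1
Ev 11: PC=1 idx=1 pred=N actual=N -> ctr[1]=0
Ev 12: PC=2 idx=0 pred=N actual=T -> ctr[0]=2
Ev 13: PC=1 idx=1 pred=N actual=N -> ctr[1]=0
Ev 14: PC=2 idx=0 pred=T actual=N -> ctr[0]=1

Answer: 1 0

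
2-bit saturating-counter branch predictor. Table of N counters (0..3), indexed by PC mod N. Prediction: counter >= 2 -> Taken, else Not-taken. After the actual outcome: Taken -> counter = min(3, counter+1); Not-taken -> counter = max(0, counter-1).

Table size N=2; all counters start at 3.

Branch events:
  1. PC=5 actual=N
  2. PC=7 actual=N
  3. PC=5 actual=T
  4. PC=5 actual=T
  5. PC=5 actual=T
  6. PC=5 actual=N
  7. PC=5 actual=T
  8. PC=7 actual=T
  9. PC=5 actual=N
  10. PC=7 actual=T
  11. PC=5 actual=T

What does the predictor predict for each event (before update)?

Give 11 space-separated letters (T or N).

Ev 1: PC=5 idx=1 pred=T actual=N -> ctr[1]=2
Ev 2: PC=7 idx=1 pred=T actual=N -> ctr[1]=1
Ev 3: PC=5 idx=1 pred=N actual=T -> ctr[1]=2
Ev 4: PC=5 idx=1 pred=T actual=T -> ctr[1]=3
Ev 5: PC=5 idx=1 pred=T actual=T -> ctr[1]=3
Ev 6: PC=5 idx=1 pred=T actual=N -> ctr[1]=2
Ev 7: PC=5 idx=1 pred=T actual=T -> ctr[1]=3
Ev 8: PC=7 idx=1 pred=T actual=T -> ctr[1]=3
Ev 9: PC=5 idx=1 pred=T actual=N -> ctr[1]=2
Ev 10: PC=7 idx=1 pred=T actual=T -> ctr[1]=3
Ev 11: PC=5 idx=1 pred=T actual=T -> ctr[1]=3

Answer: T T N T T T T T T T T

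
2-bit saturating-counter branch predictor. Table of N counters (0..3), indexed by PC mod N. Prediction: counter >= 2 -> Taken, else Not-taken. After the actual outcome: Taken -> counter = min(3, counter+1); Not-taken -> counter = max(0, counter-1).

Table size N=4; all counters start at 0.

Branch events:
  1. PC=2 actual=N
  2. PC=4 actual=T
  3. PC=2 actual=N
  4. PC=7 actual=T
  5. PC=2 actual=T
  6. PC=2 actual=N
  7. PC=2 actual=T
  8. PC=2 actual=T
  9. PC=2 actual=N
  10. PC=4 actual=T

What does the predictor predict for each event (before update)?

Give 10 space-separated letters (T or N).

Answer: N N N N N N N N T N

Derivation:
Ev 1: PC=2 idx=2 pred=N actual=N -> ctr[2]=0
Ev 2: PC=4 idx=0 pred=N actual=T -> ctr[0]=1
Ev 3: PC=2 idx=2 pred=N actual=N -> ctr[2]=0
Ev 4: PC=7 idx=3 pred=N actual=T -> ctr[3]=1
Ev 5: PC=2 idx=2 pred=N actual=T -> ctr[2]=1
Ev 6: PC=2 idx=2 pred=N actual=N -> ctr[2]=0
Ev 7: PC=2 idx=2 pred=N actual=T -> ctr[2]=1
Ev 8: PC=2 idx=2 pred=N actual=T -> ctr[2]=2
Ev 9: PC=2 idx=2 pred=T actual=N -> ctr[2]=1
Ev 10: PC=4 idx=0 pred=N actual=T -> ctr[0]=2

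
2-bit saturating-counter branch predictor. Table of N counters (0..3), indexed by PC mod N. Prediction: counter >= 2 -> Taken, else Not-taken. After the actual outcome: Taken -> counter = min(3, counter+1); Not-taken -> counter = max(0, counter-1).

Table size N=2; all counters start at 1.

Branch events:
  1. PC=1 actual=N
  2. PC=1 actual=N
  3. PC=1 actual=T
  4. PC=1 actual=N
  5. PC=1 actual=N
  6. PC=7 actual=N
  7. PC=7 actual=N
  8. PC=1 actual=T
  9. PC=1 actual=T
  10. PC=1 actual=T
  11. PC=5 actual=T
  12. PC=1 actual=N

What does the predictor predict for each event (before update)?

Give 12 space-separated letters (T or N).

Ev 1: PC=1 idx=1 pred=N actual=N -> ctr[1]=0
Ev 2: PC=1 idx=1 pred=N actual=N -> ctr[1]=0
Ev 3: PC=1 idx=1 pred=N actual=T -> ctr[1]=1
Ev 4: PC=1 idx=1 pred=N actual=N -> ctr[1]=0
Ev 5: PC=1 idx=1 pred=N actual=N -> ctr[1]=0
Ev 6: PC=7 idx=1 pred=N actual=N -> ctr[1]=0
Ev 7: PC=7 idx=1 pred=N actual=N -> ctr[1]=0
Ev 8: PC=1 idx=1 pred=N actual=T -> ctr[1]=1
Ev 9: PC=1 idx=1 pred=N actual=T -> ctr[1]=2
Ev 10: PC=1 idx=1 pred=T actual=T -> ctr[1]=3
Ev 11: PC=5 idx=1 pred=T actual=T -> ctr[1]=3
Ev 12: PC=1 idx=1 pred=T actual=N -> ctr[1]=2

Answer: N N N N N N N N N T T T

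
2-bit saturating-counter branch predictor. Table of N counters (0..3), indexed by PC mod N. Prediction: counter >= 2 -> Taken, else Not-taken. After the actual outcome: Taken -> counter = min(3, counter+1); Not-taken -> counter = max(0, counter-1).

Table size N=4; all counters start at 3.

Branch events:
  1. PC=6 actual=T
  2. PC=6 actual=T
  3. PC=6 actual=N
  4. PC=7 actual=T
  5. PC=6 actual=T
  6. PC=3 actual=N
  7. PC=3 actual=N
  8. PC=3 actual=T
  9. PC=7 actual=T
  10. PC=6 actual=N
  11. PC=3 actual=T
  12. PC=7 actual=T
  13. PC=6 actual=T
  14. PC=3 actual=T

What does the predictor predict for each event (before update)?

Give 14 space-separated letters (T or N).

Answer: T T T T T T T N T T T T T T

Derivation:
Ev 1: PC=6 idx=2 pred=T actual=T -> ctr[2]=3
Ev 2: PC=6 idx=2 pred=T actual=T -> ctr[2]=3
Ev 3: PC=6 idx=2 pred=T actual=N -> ctr[2]=2
Ev 4: PC=7 idx=3 pred=T actual=T -> ctr[3]=3
Ev 5: PC=6 idx=2 pred=T actual=T -> ctr[2]=3
Ev 6: PC=3 idx=3 pred=T actual=N -> ctr[3]=2
Ev 7: PC=3 idx=3 pred=T actual=N -> ctr[3]=1
Ev 8: PC=3 idx=3 pred=N actual=T -> ctr[3]=2
Ev 9: PC=7 idx=3 pred=T actual=T -> ctr[3]=3
Ev 10: PC=6 idx=2 pred=T actual=N -> ctr[2]=2
Ev 11: PC=3 idx=3 pred=T actual=T -> ctr[3]=3
Ev 12: PC=7 idx=3 pred=T actual=T -> ctr[3]=3
Ev 13: PC=6 idx=2 pred=T actual=T -> ctr[2]=3
Ev 14: PC=3 idx=3 pred=T actual=T -> ctr[3]=3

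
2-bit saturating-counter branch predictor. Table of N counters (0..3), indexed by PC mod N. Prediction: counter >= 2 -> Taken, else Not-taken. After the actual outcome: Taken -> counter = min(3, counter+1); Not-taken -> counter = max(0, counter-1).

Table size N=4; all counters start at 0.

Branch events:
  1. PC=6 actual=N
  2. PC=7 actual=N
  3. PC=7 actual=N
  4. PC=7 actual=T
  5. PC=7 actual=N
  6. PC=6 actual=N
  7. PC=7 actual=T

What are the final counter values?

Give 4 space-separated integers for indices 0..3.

Answer: 0 0 0 1

Derivation:
Ev 1: PC=6 idx=2 pred=N actual=N -> ctr[2]=0
Ev 2: PC=7 idx=3 pred=N actual=N -> ctr[3]=0
Ev 3: PC=7 idx=3 pred=N actual=N -> ctr[3]=0
Ev 4: PC=7 idx=3 pred=N actual=T -> ctr[3]=1
Ev 5: PC=7 idx=3 pred=N actual=N -> ctr[3]=0
Ev 6: PC=6 idx=2 pred=N actual=N -> ctr[2]=0
Ev 7: PC=7 idx=3 pred=N actual=T -> ctr[3]=1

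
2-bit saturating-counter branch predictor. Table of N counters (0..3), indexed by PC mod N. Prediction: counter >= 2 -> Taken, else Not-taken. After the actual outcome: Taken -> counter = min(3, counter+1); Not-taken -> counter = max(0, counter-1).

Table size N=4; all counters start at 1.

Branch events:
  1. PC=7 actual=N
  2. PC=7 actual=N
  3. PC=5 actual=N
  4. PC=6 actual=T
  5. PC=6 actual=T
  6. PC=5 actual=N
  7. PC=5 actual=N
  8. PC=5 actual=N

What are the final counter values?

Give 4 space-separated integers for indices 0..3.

Ev 1: PC=7 idx=3 pred=N actual=N -> ctr[3]=0
Ev 2: PC=7 idx=3 pred=N actual=N -> ctr[3]=0
Ev 3: PC=5 idx=1 pred=N actual=N -> ctr[1]=0
Ev 4: PC=6 idx=2 pred=N actual=T -> ctr[2]=2
Ev 5: PC=6 idx=2 pred=T actual=T -> ctr[2]=3
Ev 6: PC=5 idx=1 pred=N actual=N -> ctr[1]=0
Ev 7: PC=5 idx=1 pred=N actual=N -> ctr[1]=0
Ev 8: PC=5 idx=1 pred=N actual=N -> ctr[1]=0

Answer: 1 0 3 0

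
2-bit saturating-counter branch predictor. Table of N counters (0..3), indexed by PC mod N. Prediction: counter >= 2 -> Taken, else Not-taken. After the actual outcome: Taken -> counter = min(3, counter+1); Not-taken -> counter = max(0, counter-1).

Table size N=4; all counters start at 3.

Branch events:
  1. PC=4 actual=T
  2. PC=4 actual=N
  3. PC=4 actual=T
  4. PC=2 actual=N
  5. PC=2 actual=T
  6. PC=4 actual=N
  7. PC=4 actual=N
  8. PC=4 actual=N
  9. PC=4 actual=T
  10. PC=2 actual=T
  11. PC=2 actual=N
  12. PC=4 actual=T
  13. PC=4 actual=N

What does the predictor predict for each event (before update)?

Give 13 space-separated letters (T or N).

Answer: T T T T T T T N N T T N T

Derivation:
Ev 1: PC=4 idx=0 pred=T actual=T -> ctr[0]=3
Ev 2: PC=4 idx=0 pred=T actual=N -> ctr[0]=2
Ev 3: PC=4 idx=0 pred=T actual=T -> ctr[0]=3
Ev 4: PC=2 idx=2 pred=T actual=N -> ctr[2]=2
Ev 5: PC=2 idx=2 pred=T actual=T -> ctr[2]=3
Ev 6: PC=4 idx=0 pred=T actual=N -> ctr[0]=2
Ev 7: PC=4 idx=0 pred=T actual=N -> ctr[0]=1
Ev 8: PC=4 idx=0 pred=N actual=N -> ctr[0]=0
Ev 9: PC=4 idx=0 pred=N actual=T -> ctr[0]=1
Ev 10: PC=2 idx=2 pred=T actual=T -> ctr[2]=3
Ev 11: PC=2 idx=2 pred=T actual=N -> ctr[2]=2
Ev 12: PC=4 idx=0 pred=N actual=T -> ctr[0]=2
Ev 13: PC=4 idx=0 pred=T actual=N -> ctr[0]=1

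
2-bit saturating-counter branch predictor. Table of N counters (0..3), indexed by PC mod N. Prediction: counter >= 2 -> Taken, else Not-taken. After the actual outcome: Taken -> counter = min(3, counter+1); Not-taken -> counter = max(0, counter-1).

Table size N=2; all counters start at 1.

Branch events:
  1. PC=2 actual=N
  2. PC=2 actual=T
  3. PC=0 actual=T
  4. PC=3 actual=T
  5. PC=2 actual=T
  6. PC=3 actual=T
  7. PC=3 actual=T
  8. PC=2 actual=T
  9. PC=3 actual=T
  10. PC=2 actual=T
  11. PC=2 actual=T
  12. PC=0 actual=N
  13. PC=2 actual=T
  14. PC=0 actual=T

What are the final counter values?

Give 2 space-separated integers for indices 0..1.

Ev 1: PC=2 idx=0 pred=N actual=N -> ctr[0]=0
Ev 2: PC=2 idx=0 pred=N actual=T -> ctr[0]=1
Ev 3: PC=0 idx=0 pred=N actual=T -> ctr[0]=2
Ev 4: PC=3 idx=1 pred=N actual=T -> ctr[1]=2
Ev 5: PC=2 idx=0 pred=T actual=T -> ctr[0]=3
Ev 6: PC=3 idx=1 pred=T actual=T -> ctr[1]=3
Ev 7: PC=3 idx=1 pred=T actual=T -> ctr[1]=3
Ev 8: PC=2 idx=0 pred=T actual=T -> ctr[0]=3
Ev 9: PC=3 idx=1 pred=T actual=T -> ctr[1]=3
Ev 10: PC=2 idx=0 pred=T actual=T -> ctr[0]=3
Ev 11: PC=2 idx=0 pred=T actual=T -> ctr[0]=3
Ev 12: PC=0 idx=0 pred=T actual=N -> ctr[0]=2
Ev 13: PC=2 idx=0 pred=T actual=T -> ctr[0]=3
Ev 14: PC=0 idx=0 pred=T actual=T -> ctr[0]=3

Answer: 3 3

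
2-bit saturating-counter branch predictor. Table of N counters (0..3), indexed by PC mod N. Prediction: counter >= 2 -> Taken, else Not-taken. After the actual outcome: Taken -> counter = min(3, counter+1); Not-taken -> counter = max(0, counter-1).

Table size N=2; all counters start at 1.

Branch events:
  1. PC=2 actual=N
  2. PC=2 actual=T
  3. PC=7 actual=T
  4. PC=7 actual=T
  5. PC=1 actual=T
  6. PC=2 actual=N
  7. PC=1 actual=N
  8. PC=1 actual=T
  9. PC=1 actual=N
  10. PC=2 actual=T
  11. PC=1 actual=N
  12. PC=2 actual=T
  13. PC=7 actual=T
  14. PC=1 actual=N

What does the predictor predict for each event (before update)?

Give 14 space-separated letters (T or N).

Ev 1: PC=2 idx=0 pred=N actual=N -> ctr[0]=0
Ev 2: PC=2 idx=0 pred=N actual=T -> ctr[0]=1
Ev 3: PC=7 idx=1 pred=N actual=T -> ctr[1]=2
Ev 4: PC=7 idx=1 pred=T actual=T -> ctr[1]=3
Ev 5: PC=1 idx=1 pred=T actual=T -> ctr[1]=3
Ev 6: PC=2 idx=0 pred=N actual=N -> ctr[0]=0
Ev 7: PC=1 idx=1 pred=T actual=N -> ctr[1]=2
Ev 8: PC=1 idx=1 pred=T actual=T -> ctr[1]=3
Ev 9: PC=1 idx=1 pred=T actual=N -> ctr[1]=2
Ev 10: PC=2 idx=0 pred=N actual=T -> ctr[0]=1
Ev 11: PC=1 idx=1 pred=T actual=N -> ctr[1]=1
Ev 12: PC=2 idx=0 pred=N actual=T -> ctr[0]=2
Ev 13: PC=7 idx=1 pred=N actual=T -> ctr[1]=2
Ev 14: PC=1 idx=1 pred=T actual=N -> ctr[1]=1

Answer: N N N T T N T T T N T N N T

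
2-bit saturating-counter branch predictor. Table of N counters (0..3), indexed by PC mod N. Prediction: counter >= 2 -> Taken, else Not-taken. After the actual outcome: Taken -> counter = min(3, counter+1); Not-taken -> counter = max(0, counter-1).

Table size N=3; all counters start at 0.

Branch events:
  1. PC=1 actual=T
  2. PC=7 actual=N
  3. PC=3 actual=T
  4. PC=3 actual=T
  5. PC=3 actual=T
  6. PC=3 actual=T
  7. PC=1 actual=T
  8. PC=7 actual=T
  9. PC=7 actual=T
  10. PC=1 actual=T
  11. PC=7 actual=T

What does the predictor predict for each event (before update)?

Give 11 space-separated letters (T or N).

Ev 1: PC=1 idx=1 pred=N actual=T -> ctr[1]=1
Ev 2: PC=7 idx=1 pred=N actual=N -> ctr[1]=0
Ev 3: PC=3 idx=0 pred=N actual=T -> ctr[0]=1
Ev 4: PC=3 idx=0 pred=N actual=T -> ctr[0]=2
Ev 5: PC=3 idx=0 pred=T actual=T -> ctr[0]=3
Ev 6: PC=3 idx=0 pred=T actual=T -> ctr[0]=3
Ev 7: PC=1 idx=1 pred=N actual=T -> ctr[1]=1
Ev 8: PC=7 idx=1 pred=N actual=T -> ctr[1]=2
Ev 9: PC=7 idx=1 pred=T actual=T -> ctr[1]=3
Ev 10: PC=1 idx=1 pred=T actual=T -> ctr[1]=3
Ev 11: PC=7 idx=1 pred=T actual=T -> ctr[1]=3

Answer: N N N N T T N N T T T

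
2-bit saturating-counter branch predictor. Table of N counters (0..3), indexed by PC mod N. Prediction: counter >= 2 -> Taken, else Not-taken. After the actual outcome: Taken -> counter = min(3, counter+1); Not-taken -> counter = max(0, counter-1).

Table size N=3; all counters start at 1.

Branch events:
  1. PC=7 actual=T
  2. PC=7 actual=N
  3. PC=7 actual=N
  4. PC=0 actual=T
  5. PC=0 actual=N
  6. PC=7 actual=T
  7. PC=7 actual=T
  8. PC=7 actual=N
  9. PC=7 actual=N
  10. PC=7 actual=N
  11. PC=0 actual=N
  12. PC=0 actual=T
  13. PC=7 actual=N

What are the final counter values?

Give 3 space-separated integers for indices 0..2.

Answer: 1 0 1

Derivation:
Ev 1: PC=7 idx=1 pred=N actual=T -> ctr[1]=2
Ev 2: PC=7 idx=1 pred=T actual=N -> ctr[1]=1
Ev 3: PC=7 idx=1 pred=N actual=N -> ctr[1]=0
Ev 4: PC=0 idx=0 pred=N actual=T -> ctr[0]=2
Ev 5: PC=0 idx=0 pred=T actual=N -> ctr[0]=1
Ev 6: PC=7 idx=1 pred=N actual=T -> ctr[1]=1
Ev 7: PC=7 idx=1 pred=N actual=T -> ctr[1]=2
Ev 8: PC=7 idx=1 pred=T actual=N -> ctr[1]=1
Ev 9: PC=7 idx=1 pred=N actual=N -> ctr[1]=0
Ev 10: PC=7 idx=1 pred=N actual=N -> ctr[1]=0
Ev 11: PC=0 idx=0 pred=N actual=N -> ctr[0]=0
Ev 12: PC=0 idx=0 pred=N actual=T -> ctr[0]=1
Ev 13: PC=7 idx=1 pred=N actual=N -> ctr[1]=0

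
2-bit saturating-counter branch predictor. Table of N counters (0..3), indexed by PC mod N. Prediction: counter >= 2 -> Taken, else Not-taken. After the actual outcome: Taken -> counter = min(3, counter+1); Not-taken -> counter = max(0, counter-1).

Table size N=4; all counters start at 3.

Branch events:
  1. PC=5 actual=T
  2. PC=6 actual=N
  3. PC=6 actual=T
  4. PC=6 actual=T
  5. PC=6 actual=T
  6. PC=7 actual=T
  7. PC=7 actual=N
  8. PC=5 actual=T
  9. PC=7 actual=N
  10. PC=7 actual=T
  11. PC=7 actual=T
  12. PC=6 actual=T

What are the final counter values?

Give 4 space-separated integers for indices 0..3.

Ev 1: PC=5 idx=1 pred=T actual=T -> ctr[1]=3
Ev 2: PC=6 idx=2 pred=T actual=N -> ctr[2]=2
Ev 3: PC=6 idx=2 pred=T actual=T -> ctr[2]=3
Ev 4: PC=6 idx=2 pred=T actual=T -> ctr[2]=3
Ev 5: PC=6 idx=2 pred=T actual=T -> ctr[2]=3
Ev 6: PC=7 idx=3 pred=T actual=T -> ctr[3]=3
Ev 7: PC=7 idx=3 pred=T actual=N -> ctr[3]=2
Ev 8: PC=5 idx=1 pred=T actual=T -> ctr[1]=3
Ev 9: PC=7 idx=3 pred=T actual=N -> ctr[3]=1
Ev 10: PC=7 idx=3 pred=N actual=T -> ctr[3]=2
Ev 11: PC=7 idx=3 pred=T actual=T -> ctr[3]=3
Ev 12: PC=6 idx=2 pred=T actual=T -> ctr[2]=3

Answer: 3 3 3 3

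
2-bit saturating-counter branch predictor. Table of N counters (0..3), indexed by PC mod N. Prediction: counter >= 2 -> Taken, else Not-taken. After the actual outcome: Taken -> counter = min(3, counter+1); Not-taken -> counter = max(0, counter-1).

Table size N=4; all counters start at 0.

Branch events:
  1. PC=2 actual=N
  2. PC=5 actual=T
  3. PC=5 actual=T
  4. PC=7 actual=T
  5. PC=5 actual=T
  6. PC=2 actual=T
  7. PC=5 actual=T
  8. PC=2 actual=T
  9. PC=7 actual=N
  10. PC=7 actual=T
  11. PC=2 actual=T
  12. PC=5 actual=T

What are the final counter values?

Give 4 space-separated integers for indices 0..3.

Answer: 0 3 3 1

Derivation:
Ev 1: PC=2 idx=2 pred=N actual=N -> ctr[2]=0
Ev 2: PC=5 idx=1 pred=N actual=T -> ctr[1]=1
Ev 3: PC=5 idx=1 pred=N actual=T -> ctr[1]=2
Ev 4: PC=7 idx=3 pred=N actual=T -> ctr[3]=1
Ev 5: PC=5 idx=1 pred=T actual=T -> ctr[1]=3
Ev 6: PC=2 idx=2 pred=N actual=T -> ctr[2]=1
Ev 7: PC=5 idx=1 pred=T actual=T -> ctr[1]=3
Ev 8: PC=2 idx=2 pred=N actual=T -> ctr[2]=2
Ev 9: PC=7 idx=3 pred=N actual=N -> ctr[3]=0
Ev 10: PC=7 idx=3 pred=N actual=T -> ctr[3]=1
Ev 11: PC=2 idx=2 pred=T actual=T -> ctr[2]=3
Ev 12: PC=5 idx=1 pred=T actual=T -> ctr[1]=3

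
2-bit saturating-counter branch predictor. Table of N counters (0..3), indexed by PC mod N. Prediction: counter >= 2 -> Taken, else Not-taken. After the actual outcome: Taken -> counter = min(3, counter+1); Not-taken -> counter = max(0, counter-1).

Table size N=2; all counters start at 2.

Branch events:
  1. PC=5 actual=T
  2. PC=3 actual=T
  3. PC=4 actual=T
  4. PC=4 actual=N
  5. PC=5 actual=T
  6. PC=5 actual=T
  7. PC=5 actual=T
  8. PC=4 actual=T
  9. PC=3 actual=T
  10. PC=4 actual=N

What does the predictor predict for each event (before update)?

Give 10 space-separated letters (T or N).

Ev 1: PC=5 idx=1 pred=T actual=T -> ctr[1]=3
Ev 2: PC=3 idx=1 pred=T actual=T -> ctr[1]=3
Ev 3: PC=4 idx=0 pred=T actual=T -> ctr[0]=3
Ev 4: PC=4 idx=0 pred=T actual=N -> ctr[0]=2
Ev 5: PC=5 idx=1 pred=T actual=T -> ctr[1]=3
Ev 6: PC=5 idx=1 pred=T actual=T -> ctr[1]=3
Ev 7: PC=5 idx=1 pred=T actual=T -> ctr[1]=3
Ev 8: PC=4 idx=0 pred=T actual=T -> ctr[0]=3
Ev 9: PC=3 idx=1 pred=T actual=T -> ctr[1]=3
Ev 10: PC=4 idx=0 pred=T actual=N -> ctr[0]=2

Answer: T T T T T T T T T T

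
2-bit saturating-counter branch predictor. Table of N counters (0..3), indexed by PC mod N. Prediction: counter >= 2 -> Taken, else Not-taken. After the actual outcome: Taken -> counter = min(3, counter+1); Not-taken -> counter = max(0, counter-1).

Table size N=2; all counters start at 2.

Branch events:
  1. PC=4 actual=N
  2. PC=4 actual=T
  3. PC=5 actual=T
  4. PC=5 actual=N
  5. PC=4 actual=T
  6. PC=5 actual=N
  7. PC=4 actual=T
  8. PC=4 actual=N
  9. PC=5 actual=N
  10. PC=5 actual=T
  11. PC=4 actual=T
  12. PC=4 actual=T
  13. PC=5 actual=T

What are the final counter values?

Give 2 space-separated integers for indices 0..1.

Answer: 3 2

Derivation:
Ev 1: PC=4 idx=0 pred=T actual=N -> ctr[0]=1
Ev 2: PC=4 idx=0 pred=N actual=T -> ctr[0]=2
Ev 3: PC=5 idx=1 pred=T actual=T -> ctr[1]=3
Ev 4: PC=5 idx=1 pred=T actual=N -> ctr[1]=2
Ev 5: PC=4 idx=0 pred=T actual=T -> ctr[0]=3
Ev 6: PC=5 idx=1 pred=T actual=N -> ctr[1]=1
Ev 7: PC=4 idx=0 pred=T actual=T -> ctr[0]=3
Ev 8: PC=4 idx=0 pred=T actual=N -> ctr[0]=2
Ev 9: PC=5 idx=1 pred=N actual=N -> ctr[1]=0
Ev 10: PC=5 idx=1 pred=N actual=T -> ctr[1]=1
Ev 11: PC=4 idx=0 pred=T actual=T -> ctr[0]=3
Ev 12: PC=4 idx=0 pred=T actual=T -> ctr[0]=3
Ev 13: PC=5 idx=1 pred=N actual=T -> ctr[1]=2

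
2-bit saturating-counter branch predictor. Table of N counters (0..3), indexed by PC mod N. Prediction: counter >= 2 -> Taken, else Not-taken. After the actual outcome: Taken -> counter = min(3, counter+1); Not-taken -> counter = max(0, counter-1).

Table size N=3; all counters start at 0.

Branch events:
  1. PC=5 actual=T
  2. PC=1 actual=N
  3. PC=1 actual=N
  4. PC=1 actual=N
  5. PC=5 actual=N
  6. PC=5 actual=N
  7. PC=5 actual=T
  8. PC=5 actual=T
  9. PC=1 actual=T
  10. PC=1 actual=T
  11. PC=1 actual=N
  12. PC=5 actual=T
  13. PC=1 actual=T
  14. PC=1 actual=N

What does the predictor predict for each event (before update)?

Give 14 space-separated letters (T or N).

Answer: N N N N N N N N N N T T N T

Derivation:
Ev 1: PC=5 idx=2 pred=N actual=T -> ctr[2]=1
Ev 2: PC=1 idx=1 pred=N actual=N -> ctr[1]=0
Ev 3: PC=1 idx=1 pred=N actual=N -> ctr[1]=0
Ev 4: PC=1 idx=1 pred=N actual=N -> ctr[1]=0
Ev 5: PC=5 idx=2 pred=N actual=N -> ctr[2]=0
Ev 6: PC=5 idx=2 pred=N actual=N -> ctr[2]=0
Ev 7: PC=5 idx=2 pred=N actual=T -> ctr[2]=1
Ev 8: PC=5 idx=2 pred=N actual=T -> ctr[2]=2
Ev 9: PC=1 idx=1 pred=N actual=T -> ctr[1]=1
Ev 10: PC=1 idx=1 pred=N actual=T -> ctr[1]=2
Ev 11: PC=1 idx=1 pred=T actual=N -> ctr[1]=1
Ev 12: PC=5 idx=2 pred=T actual=T -> ctr[2]=3
Ev 13: PC=1 idx=1 pred=N actual=T -> ctr[1]=2
Ev 14: PC=1 idx=1 pred=T actual=N -> ctr[1]=1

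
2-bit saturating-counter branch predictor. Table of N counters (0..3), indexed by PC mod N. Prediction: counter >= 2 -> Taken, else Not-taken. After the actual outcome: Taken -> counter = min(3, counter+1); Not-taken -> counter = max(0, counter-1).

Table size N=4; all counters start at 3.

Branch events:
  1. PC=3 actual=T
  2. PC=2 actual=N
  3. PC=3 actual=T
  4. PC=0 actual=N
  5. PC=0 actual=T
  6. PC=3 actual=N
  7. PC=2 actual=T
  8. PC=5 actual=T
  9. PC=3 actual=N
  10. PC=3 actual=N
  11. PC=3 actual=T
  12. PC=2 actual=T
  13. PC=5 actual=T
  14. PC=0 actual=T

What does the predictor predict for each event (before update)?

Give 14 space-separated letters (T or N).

Ev 1: PC=3 idx=3 pred=T actual=T -> ctr[3]=3
Ev 2: PC=2 idx=2 pred=T actual=N -> ctr[2]=2
Ev 3: PC=3 idx=3 pred=T actual=T -> ctr[3]=3
Ev 4: PC=0 idx=0 pred=T actual=N -> ctr[0]=2
Ev 5: PC=0 idx=0 pred=T actual=T -> ctr[0]=3
Ev 6: PC=3 idx=3 pred=T actual=N -> ctr[3]=2
Ev 7: PC=2 idx=2 pred=T actual=T -> ctr[2]=3
Ev 8: PC=5 idx=1 pred=T actual=T -> ctr[1]=3
Ev 9: PC=3 idx=3 pred=T actual=N -> ctr[3]=1
Ev 10: PC=3 idx=3 pred=N actual=N -> ctr[3]=0
Ev 11: PC=3 idx=3 pred=N actual=T -> ctr[3]=1
Ev 12: PC=2 idx=2 pred=T actual=T -> ctr[2]=3
Ev 13: PC=5 idx=1 pred=T actual=T -> ctr[1]=3
Ev 14: PC=0 idx=0 pred=T actual=T -> ctr[0]=3

Answer: T T T T T T T T T N N T T T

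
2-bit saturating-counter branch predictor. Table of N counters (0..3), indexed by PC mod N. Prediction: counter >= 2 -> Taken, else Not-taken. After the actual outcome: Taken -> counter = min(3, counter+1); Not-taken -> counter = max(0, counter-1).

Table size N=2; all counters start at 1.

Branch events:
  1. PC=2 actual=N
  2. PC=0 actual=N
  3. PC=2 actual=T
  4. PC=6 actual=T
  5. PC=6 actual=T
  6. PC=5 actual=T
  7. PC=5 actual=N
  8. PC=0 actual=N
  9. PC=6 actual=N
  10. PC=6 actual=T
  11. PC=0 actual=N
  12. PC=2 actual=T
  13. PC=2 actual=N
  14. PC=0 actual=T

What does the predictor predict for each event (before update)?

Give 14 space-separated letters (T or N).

Ev 1: PC=2 idx=0 pred=N actual=N -> ctr[0]=0
Ev 2: PC=0 idx=0 pred=N actual=N -> ctr[0]=0
Ev 3: PC=2 idx=0 pred=N actual=T -> ctr[0]=1
Ev 4: PC=6 idx=0 pred=N actual=T -> ctr[0]=2
Ev 5: PC=6 idx=0 pred=T actual=T -> ctr[0]=3
Ev 6: PC=5 idx=1 pred=N actual=T -> ctr[1]=2
Ev 7: PC=5 idx=1 pred=T actual=N -> ctr[1]=1
Ev 8: PC=0 idx=0 pred=T actual=N -> ctr[0]=2
Ev 9: PC=6 idx=0 pred=T actual=N -> ctr[0]=1
Ev 10: PC=6 idx=0 pred=N actual=T -> ctr[0]=2
Ev 11: PC=0 idx=0 pred=T actual=N -> ctr[0]=1
Ev 12: PC=2 idx=0 pred=N actual=T -> ctr[0]=2
Ev 13: PC=2 idx=0 pred=T actual=N -> ctr[0]=1
Ev 14: PC=0 idx=0 pred=N actual=T -> ctr[0]=2

Answer: N N N N T N T T T N T N T N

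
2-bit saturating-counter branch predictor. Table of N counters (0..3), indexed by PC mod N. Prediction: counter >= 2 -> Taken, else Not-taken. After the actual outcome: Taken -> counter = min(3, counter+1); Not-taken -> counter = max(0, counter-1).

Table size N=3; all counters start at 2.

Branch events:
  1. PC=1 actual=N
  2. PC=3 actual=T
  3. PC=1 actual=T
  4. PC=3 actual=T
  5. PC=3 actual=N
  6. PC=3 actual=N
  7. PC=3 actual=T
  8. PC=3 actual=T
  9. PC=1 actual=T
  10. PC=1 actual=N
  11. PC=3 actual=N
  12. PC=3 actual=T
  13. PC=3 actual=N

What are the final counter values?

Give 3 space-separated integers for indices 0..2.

Answer: 2 2 2

Derivation:
Ev 1: PC=1 idx=1 pred=T actual=N -> ctr[1]=1
Ev 2: PC=3 idx=0 pred=T actual=T -> ctr[0]=3
Ev 3: PC=1 idx=1 pred=N actual=T -> ctr[1]=2
Ev 4: PC=3 idx=0 pred=T actual=T -> ctr[0]=3
Ev 5: PC=3 idx=0 pred=T actual=N -> ctr[0]=2
Ev 6: PC=3 idx=0 pred=T actual=N -> ctr[0]=1
Ev 7: PC=3 idx=0 pred=N actual=T -> ctr[0]=2
Ev 8: PC=3 idx=0 pred=T actual=T -> ctr[0]=3
Ev 9: PC=1 idx=1 pred=T actual=T -> ctr[1]=3
Ev 10: PC=1 idx=1 pred=T actual=N -> ctr[1]=2
Ev 11: PC=3 idx=0 pred=T actual=N -> ctr[0]=2
Ev 12: PC=3 idx=0 pred=T actual=T -> ctr[0]=3
Ev 13: PC=3 idx=0 pred=T actual=N -> ctr[0]=2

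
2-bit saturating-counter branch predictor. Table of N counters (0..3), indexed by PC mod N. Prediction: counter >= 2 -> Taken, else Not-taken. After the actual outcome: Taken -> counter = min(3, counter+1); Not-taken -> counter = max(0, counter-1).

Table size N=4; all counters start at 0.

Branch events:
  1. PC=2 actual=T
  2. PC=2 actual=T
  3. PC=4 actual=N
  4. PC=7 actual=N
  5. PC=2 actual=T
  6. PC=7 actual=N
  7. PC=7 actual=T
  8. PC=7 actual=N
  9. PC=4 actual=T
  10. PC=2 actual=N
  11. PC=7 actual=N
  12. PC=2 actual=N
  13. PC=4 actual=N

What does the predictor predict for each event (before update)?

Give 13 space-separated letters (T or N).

Answer: N N N N T N N N N T N T N

Derivation:
Ev 1: PC=2 idx=2 pred=N actual=T -> ctr[2]=1
Ev 2: PC=2 idx=2 pred=N actual=T -> ctr[2]=2
Ev 3: PC=4 idx=0 pred=N actual=N -> ctr[0]=0
Ev 4: PC=7 idx=3 pred=N actual=N -> ctr[3]=0
Ev 5: PC=2 idx=2 pred=T actual=T -> ctr[2]=3
Ev 6: PC=7 idx=3 pred=N actual=N -> ctr[3]=0
Ev 7: PC=7 idx=3 pred=N actual=T -> ctr[3]=1
Ev 8: PC=7 idx=3 pred=N actual=N -> ctr[3]=0
Ev 9: PC=4 idx=0 pred=N actual=T -> ctr[0]=1
Ev 10: PC=2 idx=2 pred=T actual=N -> ctr[2]=2
Ev 11: PC=7 idx=3 pred=N actual=N -> ctr[3]=0
Ev 12: PC=2 idx=2 pred=T actual=N -> ctr[2]=1
Ev 13: PC=4 idx=0 pred=N actual=N -> ctr[0]=0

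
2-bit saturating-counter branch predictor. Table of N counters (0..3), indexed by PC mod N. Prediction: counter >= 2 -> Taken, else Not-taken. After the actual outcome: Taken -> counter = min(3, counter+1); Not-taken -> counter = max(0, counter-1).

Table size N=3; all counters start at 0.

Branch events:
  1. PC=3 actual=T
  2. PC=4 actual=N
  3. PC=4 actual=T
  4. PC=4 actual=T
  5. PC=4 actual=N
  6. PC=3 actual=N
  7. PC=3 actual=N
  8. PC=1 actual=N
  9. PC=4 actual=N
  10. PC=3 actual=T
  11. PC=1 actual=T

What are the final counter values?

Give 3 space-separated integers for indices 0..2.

Ev 1: PC=3 idx=0 pred=N actual=T -> ctr[0]=1
Ev 2: PC=4 idx=1 pred=N actual=N -> ctr[1]=0
Ev 3: PC=4 idx=1 pred=N actual=T -> ctr[1]=1
Ev 4: PC=4 idx=1 pred=N actual=T -> ctr[1]=2
Ev 5: PC=4 idx=1 pred=T actual=N -> ctr[1]=1
Ev 6: PC=3 idx=0 pred=N actual=N -> ctr[0]=0
Ev 7: PC=3 idx=0 pred=N actual=N -> ctr[0]=0
Ev 8: PC=1 idx=1 pred=N actual=N -> ctr[1]=0
Ev 9: PC=4 idx=1 pred=N actual=N -> ctr[1]=0
Ev 10: PC=3 idx=0 pred=N actual=T -> ctr[0]=1
Ev 11: PC=1 idx=1 pred=N actual=T -> ctr[1]=1

Answer: 1 1 0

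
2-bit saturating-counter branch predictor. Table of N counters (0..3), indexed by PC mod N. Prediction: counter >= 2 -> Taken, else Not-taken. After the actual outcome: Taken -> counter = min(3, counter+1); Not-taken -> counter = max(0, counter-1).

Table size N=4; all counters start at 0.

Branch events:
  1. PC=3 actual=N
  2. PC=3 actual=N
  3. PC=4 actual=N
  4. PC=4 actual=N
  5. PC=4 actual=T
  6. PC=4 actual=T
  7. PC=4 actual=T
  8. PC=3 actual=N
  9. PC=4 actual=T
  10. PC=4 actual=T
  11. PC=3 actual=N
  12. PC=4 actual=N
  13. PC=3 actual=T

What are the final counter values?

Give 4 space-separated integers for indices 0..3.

Answer: 2 0 0 1

Derivation:
Ev 1: PC=3 idx=3 pred=N actual=N -> ctr[3]=0
Ev 2: PC=3 idx=3 pred=N actual=N -> ctr[3]=0
Ev 3: PC=4 idx=0 pred=N actual=N -> ctr[0]=0
Ev 4: PC=4 idx=0 pred=N actual=N -> ctr[0]=0
Ev 5: PC=4 idx=0 pred=N actual=T -> ctr[0]=1
Ev 6: PC=4 idx=0 pred=N actual=T -> ctr[0]=2
Ev 7: PC=4 idx=0 pred=T actual=T -> ctr[0]=3
Ev 8: PC=3 idx=3 pred=N actual=N -> ctr[3]=0
Ev 9: PC=4 idx=0 pred=T actual=T -> ctr[0]=3
Ev 10: PC=4 idx=0 pred=T actual=T -> ctr[0]=3
Ev 11: PC=3 idx=3 pred=N actual=N -> ctr[3]=0
Ev 12: PC=4 idx=0 pred=T actual=N -> ctr[0]=2
Ev 13: PC=3 idx=3 pred=N actual=T -> ctr[3]=1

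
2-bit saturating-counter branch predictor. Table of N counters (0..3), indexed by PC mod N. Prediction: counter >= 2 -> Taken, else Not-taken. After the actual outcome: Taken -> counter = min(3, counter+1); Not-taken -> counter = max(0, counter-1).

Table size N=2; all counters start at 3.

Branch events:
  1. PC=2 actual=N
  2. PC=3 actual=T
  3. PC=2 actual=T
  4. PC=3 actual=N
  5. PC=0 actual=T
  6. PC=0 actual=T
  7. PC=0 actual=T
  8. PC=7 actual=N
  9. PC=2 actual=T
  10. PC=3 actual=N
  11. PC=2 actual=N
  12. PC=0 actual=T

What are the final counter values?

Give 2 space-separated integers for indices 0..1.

Answer: 3 0

Derivation:
Ev 1: PC=2 idx=0 pred=T actual=N -> ctr[0]=2
Ev 2: PC=3 idx=1 pred=T actual=T -> ctr[1]=3
Ev 3: PC=2 idx=0 pred=T actual=T -> ctr[0]=3
Ev 4: PC=3 idx=1 pred=T actual=N -> ctr[1]=2
Ev 5: PC=0 idx=0 pred=T actual=T -> ctr[0]=3
Ev 6: PC=0 idx=0 pred=T actual=T -> ctr[0]=3
Ev 7: PC=0 idx=0 pred=T actual=T -> ctr[0]=3
Ev 8: PC=7 idx=1 pred=T actual=N -> ctr[1]=1
Ev 9: PC=2 idx=0 pred=T actual=T -> ctr[0]=3
Ev 10: PC=3 idx=1 pred=N actual=N -> ctr[1]=0
Ev 11: PC=2 idx=0 pred=T actual=N -> ctr[0]=2
Ev 12: PC=0 idx=0 pred=T actual=T -> ctr[0]=3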